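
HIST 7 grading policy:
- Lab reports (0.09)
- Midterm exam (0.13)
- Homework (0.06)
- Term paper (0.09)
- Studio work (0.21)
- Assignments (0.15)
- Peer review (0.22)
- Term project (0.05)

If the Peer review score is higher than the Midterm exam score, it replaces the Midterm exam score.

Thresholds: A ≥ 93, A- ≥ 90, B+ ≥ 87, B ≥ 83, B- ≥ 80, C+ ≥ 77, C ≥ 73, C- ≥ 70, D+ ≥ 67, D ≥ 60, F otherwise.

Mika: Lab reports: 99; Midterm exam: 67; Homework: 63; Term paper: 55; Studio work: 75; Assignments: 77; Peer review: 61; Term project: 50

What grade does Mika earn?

Peer review (61) ≤ Midterm exam (67), so Midterm exam stays at 67.
Weighted total:
  Lab reports 99 × 0.09 = 8.91
  Midterm exam 67 × 0.13 = 8.71
  Homework 63 × 0.06 = 3.78
  Term paper 55 × 0.09 = 4.95
  Studio work 75 × 0.21 = 15.75
  Assignments 77 × 0.15 = 11.55
  Peer review 61 × 0.22 = 13.42
  Term project 50 × 0.05 = 2.5
Sum = 69.57
69.57 is ≥ 67 and < 70 → D+

D+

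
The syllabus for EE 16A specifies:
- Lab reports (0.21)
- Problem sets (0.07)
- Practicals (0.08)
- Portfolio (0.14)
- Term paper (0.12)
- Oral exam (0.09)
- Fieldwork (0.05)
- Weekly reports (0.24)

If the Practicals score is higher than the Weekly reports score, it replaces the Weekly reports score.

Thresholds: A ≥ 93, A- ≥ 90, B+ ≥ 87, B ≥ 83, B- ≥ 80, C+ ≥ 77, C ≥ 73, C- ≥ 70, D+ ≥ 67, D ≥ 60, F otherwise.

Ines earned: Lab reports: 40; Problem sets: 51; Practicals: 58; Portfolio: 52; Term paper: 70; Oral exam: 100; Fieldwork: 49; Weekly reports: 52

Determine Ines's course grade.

F

Practicals (58) > Weekly reports (52), so Weekly reports counts as 58.
Weighted total:
  Lab reports 40 × 0.21 = 8.4
  Problem sets 51 × 0.07 = 3.57
  Practicals 58 × 0.08 = 4.64
  Portfolio 52 × 0.14 = 7.28
  Term paper 70 × 0.12 = 8.4
  Oral exam 100 × 0.09 = 9
  Fieldwork 49 × 0.05 = 2.45
  Weekly reports 58 × 0.24 = 13.92
Sum = 57.66
57.66 < 60 → F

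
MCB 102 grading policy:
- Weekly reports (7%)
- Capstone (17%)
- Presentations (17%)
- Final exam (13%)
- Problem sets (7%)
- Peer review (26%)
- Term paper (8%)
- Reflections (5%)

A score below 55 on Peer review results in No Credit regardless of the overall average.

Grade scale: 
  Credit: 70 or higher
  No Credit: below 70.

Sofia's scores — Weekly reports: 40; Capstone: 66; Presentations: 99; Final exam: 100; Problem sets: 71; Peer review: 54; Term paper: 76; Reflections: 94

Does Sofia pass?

Peer review score 54 < 55: minimum not met.
Weighted total:
  Weekly reports 40 × 0.07 = 2.8
  Capstone 66 × 0.17 = 11.22
  Presentations 99 × 0.17 = 16.83
  Final exam 100 × 0.13 = 13
  Problem sets 71 × 0.07 = 4.97
  Peer review 54 × 0.26 = 14.04
  Term paper 76 × 0.08 = 6.08
  Reflections 94 × 0.05 = 4.7
Sum = 73.64
Because the Peer review minimum was not met, the result is No Credit.

No Credit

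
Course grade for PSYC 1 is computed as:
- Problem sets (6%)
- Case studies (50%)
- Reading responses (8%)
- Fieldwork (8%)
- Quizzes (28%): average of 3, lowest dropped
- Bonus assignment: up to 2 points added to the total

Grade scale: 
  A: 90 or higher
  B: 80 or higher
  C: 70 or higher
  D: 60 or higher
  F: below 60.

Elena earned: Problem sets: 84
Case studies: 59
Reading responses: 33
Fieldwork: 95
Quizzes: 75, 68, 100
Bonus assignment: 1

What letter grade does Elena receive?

Quizzes: drop 68 → average of remaining 2 = 175/2 = 87.5
Weighted total:
  Problem sets 84 × 0.06 = 5.04
  Case studies 59 × 0.5 = 29.5
  Reading responses 33 × 0.08 = 2.64
  Fieldwork 95 × 0.08 = 7.6
  Quizzes 87.5 × 0.28 = 24.5
Sum = 69.28
Bonus assignment: 69.28 + 1 = 70.28
70.28 is ≥ 70 and < 80 → C

C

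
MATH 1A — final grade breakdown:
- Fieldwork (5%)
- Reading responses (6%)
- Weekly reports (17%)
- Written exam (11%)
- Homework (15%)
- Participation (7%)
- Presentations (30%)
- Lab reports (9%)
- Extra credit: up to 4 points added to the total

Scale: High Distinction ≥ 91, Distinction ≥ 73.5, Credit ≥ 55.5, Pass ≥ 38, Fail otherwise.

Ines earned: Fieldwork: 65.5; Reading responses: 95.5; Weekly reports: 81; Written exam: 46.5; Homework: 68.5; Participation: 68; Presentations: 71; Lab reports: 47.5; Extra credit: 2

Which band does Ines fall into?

Credit

Weighted total:
  Fieldwork 65.5 × 0.05 = 3.275
  Reading responses 95.5 × 0.06 = 5.73
  Weekly reports 81 × 0.17 = 13.77
  Written exam 46.5 × 0.11 = 5.115
  Homework 68.5 × 0.15 = 10.275
  Participation 68 × 0.07 = 4.76
  Presentations 71 × 0.3 = 21.3
  Lab reports 47.5 × 0.09 = 4.275
Sum = 68.5
Extra credit: 68.5 + 2 = 70.5
70.5 is ≥ 55.5 and < 73.5 → Credit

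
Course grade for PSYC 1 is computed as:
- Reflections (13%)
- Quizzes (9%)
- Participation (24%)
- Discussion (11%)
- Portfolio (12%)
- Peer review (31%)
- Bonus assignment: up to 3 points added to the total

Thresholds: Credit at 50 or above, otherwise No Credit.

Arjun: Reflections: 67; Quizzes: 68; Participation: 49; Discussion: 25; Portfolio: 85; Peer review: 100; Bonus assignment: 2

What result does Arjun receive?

Credit

Weighted total:
  Reflections 67 × 0.13 = 8.71
  Quizzes 68 × 0.09 = 6.12
  Participation 49 × 0.24 = 11.76
  Discussion 25 × 0.11 = 2.75
  Portfolio 85 × 0.12 = 10.2
  Peer review 100 × 0.31 = 31
Sum = 70.54
Bonus assignment: 70.54 + 2 = 72.54
72.54 ≥ 50 → Credit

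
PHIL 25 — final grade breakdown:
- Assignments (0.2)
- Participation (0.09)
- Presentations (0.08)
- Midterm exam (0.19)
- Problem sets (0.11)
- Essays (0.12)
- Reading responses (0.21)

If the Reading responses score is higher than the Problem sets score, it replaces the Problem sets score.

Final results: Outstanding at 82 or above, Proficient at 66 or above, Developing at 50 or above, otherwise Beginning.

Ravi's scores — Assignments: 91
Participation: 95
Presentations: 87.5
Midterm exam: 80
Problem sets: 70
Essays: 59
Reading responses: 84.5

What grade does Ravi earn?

Outstanding

Reading responses (84.5) > Problem sets (70), so Problem sets counts as 84.5.
Weighted total:
  Assignments 91 × 0.2 = 18.2
  Participation 95 × 0.09 = 8.55
  Presentations 87.5 × 0.08 = 7
  Midterm exam 80 × 0.19 = 15.2
  Problem sets 84.5 × 0.11 = 9.295
  Essays 59 × 0.12 = 7.08
  Reading responses 84.5 × 0.21 = 17.745
Sum = 83.07
83.07 ≥ 82 → Outstanding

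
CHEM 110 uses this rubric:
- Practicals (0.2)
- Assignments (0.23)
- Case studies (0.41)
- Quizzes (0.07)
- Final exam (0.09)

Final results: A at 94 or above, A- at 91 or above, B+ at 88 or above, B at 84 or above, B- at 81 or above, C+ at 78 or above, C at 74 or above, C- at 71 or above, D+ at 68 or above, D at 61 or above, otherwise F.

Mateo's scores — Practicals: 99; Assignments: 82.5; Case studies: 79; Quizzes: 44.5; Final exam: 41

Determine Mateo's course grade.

Weighted total:
  Practicals 99 × 0.2 = 19.8
  Assignments 82.5 × 0.23 = 18.975
  Case studies 79 × 0.41 = 32.39
  Quizzes 44.5 × 0.07 = 3.115
  Final exam 41 × 0.09 = 3.69
Sum = 77.97
77.97 is ≥ 74 and < 78 → C

C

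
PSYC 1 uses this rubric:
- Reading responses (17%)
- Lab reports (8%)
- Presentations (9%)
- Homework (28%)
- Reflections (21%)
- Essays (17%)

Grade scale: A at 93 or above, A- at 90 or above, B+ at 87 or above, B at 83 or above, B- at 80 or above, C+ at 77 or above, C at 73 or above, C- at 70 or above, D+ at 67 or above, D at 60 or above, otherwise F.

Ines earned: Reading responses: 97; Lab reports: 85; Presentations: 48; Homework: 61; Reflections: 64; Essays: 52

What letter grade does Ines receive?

D

Weighted total:
  Reading responses 97 × 0.17 = 16.49
  Lab reports 85 × 0.08 = 6.8
  Presentations 48 × 0.09 = 4.32
  Homework 61 × 0.28 = 17.08
  Reflections 64 × 0.21 = 13.44
  Essays 52 × 0.17 = 8.84
Sum = 66.97
66.97 is ≥ 60 and < 67 → D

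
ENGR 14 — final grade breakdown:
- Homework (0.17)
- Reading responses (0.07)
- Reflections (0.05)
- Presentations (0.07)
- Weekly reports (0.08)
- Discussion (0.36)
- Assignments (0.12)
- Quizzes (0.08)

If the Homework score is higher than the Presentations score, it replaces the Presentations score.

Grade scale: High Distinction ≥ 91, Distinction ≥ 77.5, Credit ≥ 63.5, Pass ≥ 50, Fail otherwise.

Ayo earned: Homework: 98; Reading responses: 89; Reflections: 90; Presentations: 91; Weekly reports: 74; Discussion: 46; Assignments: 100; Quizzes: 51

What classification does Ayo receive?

Homework (98) > Presentations (91), so Presentations counts as 98.
Weighted total:
  Homework 98 × 0.17 = 16.66
  Reading responses 89 × 0.07 = 6.23
  Reflections 90 × 0.05 = 4.5
  Presentations 98 × 0.07 = 6.86
  Weekly reports 74 × 0.08 = 5.92
  Discussion 46 × 0.36 = 16.56
  Assignments 100 × 0.12 = 12
  Quizzes 51 × 0.08 = 4.08
Sum = 72.81
72.81 is ≥ 63.5 and < 77.5 → Credit

Credit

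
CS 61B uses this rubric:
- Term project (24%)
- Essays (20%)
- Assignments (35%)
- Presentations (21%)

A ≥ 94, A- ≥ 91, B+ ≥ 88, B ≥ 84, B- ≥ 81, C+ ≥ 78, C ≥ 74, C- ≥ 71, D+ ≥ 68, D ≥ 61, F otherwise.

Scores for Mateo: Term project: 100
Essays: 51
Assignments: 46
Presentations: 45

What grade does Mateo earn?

Weighted total:
  Term project 100 × 0.24 = 24
  Essays 51 × 0.2 = 10.2
  Assignments 46 × 0.35 = 16.1
  Presentations 45 × 0.21 = 9.45
Sum = 59.75
59.75 < 61 → F

F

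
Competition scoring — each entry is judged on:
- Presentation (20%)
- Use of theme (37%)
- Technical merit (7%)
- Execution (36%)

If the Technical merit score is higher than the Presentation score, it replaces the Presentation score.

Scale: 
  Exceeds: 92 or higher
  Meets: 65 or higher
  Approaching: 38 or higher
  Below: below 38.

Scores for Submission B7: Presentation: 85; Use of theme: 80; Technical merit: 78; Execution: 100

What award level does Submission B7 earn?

Meets

Technical merit (78) ≤ Presentation (85), so Presentation stays at 85.
Weighted total:
  Presentation 85 × 0.2 = 17
  Use of theme 80 × 0.37 = 29.6
  Technical merit 78 × 0.07 = 5.46
  Execution 100 × 0.36 = 36
Sum = 88.06
88.06 is ≥ 65 and < 92 → Meets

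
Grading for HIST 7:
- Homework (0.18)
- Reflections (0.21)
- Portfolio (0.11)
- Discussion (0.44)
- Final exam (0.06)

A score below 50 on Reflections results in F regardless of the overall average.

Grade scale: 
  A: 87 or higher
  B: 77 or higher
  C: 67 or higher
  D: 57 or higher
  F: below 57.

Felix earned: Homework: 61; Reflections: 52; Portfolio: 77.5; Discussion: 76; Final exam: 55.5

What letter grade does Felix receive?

C

Reflections score 52 ≥ 50: minimum met.
Weighted total:
  Homework 61 × 0.18 = 10.98
  Reflections 52 × 0.21 = 10.92
  Portfolio 77.5 × 0.11 = 8.525
  Discussion 76 × 0.44 = 33.44
  Final exam 55.5 × 0.06 = 3.33
Sum = 67.195
67.195 is ≥ 67 and < 77 → C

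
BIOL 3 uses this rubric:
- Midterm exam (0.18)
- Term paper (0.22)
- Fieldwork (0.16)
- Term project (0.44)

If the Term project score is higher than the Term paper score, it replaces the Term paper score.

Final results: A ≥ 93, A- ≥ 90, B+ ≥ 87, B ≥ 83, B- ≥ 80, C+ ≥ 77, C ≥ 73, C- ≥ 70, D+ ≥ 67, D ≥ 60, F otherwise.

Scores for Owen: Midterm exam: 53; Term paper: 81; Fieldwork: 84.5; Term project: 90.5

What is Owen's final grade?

Term project (90.5) > Term paper (81), so Term paper counts as 90.5.
Weighted total:
  Midterm exam 53 × 0.18 = 9.54
  Term paper 90.5 × 0.22 = 19.91
  Fieldwork 84.5 × 0.16 = 13.52
  Term project 90.5 × 0.44 = 39.82
Sum = 82.79
82.79 is ≥ 80 and < 83 → B-

B-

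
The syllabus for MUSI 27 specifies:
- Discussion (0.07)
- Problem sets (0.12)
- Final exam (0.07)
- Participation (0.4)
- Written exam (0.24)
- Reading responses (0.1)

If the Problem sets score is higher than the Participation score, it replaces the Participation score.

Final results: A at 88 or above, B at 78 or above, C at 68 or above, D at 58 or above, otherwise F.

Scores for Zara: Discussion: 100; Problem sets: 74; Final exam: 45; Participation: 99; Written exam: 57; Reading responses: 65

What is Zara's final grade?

B

Problem sets (74) ≤ Participation (99), so Participation stays at 99.
Weighted total:
  Discussion 100 × 0.07 = 7
  Problem sets 74 × 0.12 = 8.88
  Final exam 45 × 0.07 = 3.15
  Participation 99 × 0.4 = 39.6
  Written exam 57 × 0.24 = 13.68
  Reading responses 65 × 0.1 = 6.5
Sum = 78.81
78.81 is ≥ 78 and < 88 → B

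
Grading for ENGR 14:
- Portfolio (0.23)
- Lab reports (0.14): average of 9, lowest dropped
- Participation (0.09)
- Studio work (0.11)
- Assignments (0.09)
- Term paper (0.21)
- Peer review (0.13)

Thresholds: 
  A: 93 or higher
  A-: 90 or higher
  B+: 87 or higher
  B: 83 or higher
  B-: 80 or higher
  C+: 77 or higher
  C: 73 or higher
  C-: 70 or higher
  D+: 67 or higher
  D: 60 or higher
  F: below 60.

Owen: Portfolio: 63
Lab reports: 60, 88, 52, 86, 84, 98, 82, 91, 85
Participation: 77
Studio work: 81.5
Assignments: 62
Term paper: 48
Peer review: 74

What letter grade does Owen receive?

D+

Lab reports: drop 52 → average of remaining 8 = 674/8 = 84.25
Weighted total:
  Portfolio 63 × 0.23 = 14.49
  Lab reports 84.25 × 0.14 = 11.795
  Participation 77 × 0.09 = 6.93
  Studio work 81.5 × 0.11 = 8.965
  Assignments 62 × 0.09 = 5.58
  Term paper 48 × 0.21 = 10.08
  Peer review 74 × 0.13 = 9.62
Sum = 67.46
67.46 is ≥ 67 and < 70 → D+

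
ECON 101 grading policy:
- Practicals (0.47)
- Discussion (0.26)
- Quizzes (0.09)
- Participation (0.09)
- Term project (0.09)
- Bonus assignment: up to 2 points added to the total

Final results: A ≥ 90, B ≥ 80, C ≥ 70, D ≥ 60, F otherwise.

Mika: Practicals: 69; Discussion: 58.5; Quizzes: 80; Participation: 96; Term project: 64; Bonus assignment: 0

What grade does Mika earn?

Weighted total:
  Practicals 69 × 0.47 = 32.43
  Discussion 58.5 × 0.26 = 15.21
  Quizzes 80 × 0.09 = 7.2
  Participation 96 × 0.09 = 8.64
  Term project 64 × 0.09 = 5.76
Sum = 69.24
Bonus assignment: 69.24 + 0 = 69.24
69.24 is ≥ 60 and < 70 → D

D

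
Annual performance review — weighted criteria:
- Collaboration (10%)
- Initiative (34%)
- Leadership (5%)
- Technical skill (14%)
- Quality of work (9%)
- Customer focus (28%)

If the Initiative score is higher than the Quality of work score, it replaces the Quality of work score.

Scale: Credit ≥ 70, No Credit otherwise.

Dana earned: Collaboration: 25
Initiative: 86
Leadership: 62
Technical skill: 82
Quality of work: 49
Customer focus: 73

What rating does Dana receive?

Initiative (86) > Quality of work (49), so Quality of work counts as 86.
Weighted total:
  Collaboration 25 × 0.1 = 2.5
  Initiative 86 × 0.34 = 29.24
  Leadership 62 × 0.05 = 3.1
  Technical skill 82 × 0.14 = 11.48
  Quality of work 86 × 0.09 = 7.74
  Customer focus 73 × 0.28 = 20.44
Sum = 74.5
74.5 ≥ 70 → Credit

Credit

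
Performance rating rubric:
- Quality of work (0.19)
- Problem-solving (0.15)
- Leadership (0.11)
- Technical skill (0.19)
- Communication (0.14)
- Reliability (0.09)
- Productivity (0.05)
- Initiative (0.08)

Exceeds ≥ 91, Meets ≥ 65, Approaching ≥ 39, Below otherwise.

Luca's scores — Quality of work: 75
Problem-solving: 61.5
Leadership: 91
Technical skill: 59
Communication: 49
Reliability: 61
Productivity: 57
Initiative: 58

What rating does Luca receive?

Approaching

Weighted total:
  Quality of work 75 × 0.19 = 14.25
  Problem-solving 61.5 × 0.15 = 9.225
  Leadership 91 × 0.11 = 10.01
  Technical skill 59 × 0.19 = 11.21
  Communication 49 × 0.14 = 6.86
  Reliability 61 × 0.09 = 5.49
  Productivity 57 × 0.05 = 2.85
  Initiative 58 × 0.08 = 4.64
Sum = 64.535
64.535 is ≥ 39 and < 65 → Approaching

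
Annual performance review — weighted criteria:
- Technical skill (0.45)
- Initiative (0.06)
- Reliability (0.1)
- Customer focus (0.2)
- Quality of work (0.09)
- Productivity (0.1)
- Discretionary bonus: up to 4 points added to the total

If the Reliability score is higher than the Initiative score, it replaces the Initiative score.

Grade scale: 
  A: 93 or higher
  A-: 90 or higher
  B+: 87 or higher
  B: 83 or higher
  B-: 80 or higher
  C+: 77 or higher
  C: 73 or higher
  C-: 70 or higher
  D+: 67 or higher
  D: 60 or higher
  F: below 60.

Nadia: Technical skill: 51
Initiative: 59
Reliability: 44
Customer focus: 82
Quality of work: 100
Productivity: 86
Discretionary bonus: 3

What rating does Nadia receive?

Reliability (44) ≤ Initiative (59), so Initiative stays at 59.
Weighted total:
  Technical skill 51 × 0.45 = 22.95
  Initiative 59 × 0.06 = 3.54
  Reliability 44 × 0.1 = 4.4
  Customer focus 82 × 0.2 = 16.4
  Quality of work 100 × 0.09 = 9
  Productivity 86 × 0.1 = 8.6
Sum = 64.89
Discretionary bonus: 64.89 + 3 = 67.89
67.89 is ≥ 67 and < 70 → D+

D+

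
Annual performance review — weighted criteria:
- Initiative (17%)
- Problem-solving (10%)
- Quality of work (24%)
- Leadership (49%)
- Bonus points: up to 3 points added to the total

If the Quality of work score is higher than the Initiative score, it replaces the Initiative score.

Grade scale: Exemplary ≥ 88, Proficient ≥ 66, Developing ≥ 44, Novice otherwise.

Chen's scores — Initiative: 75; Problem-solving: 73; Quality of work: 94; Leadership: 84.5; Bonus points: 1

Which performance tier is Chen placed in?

Quality of work (94) > Initiative (75), so Initiative counts as 94.
Weighted total:
  Initiative 94 × 0.17 = 15.98
  Problem-solving 73 × 0.1 = 7.3
  Quality of work 94 × 0.24 = 22.56
  Leadership 84.5 × 0.49 = 41.405
Sum = 87.245
Bonus points: 87.245 + 1 = 88.245
88.245 ≥ 88 → Exemplary

Exemplary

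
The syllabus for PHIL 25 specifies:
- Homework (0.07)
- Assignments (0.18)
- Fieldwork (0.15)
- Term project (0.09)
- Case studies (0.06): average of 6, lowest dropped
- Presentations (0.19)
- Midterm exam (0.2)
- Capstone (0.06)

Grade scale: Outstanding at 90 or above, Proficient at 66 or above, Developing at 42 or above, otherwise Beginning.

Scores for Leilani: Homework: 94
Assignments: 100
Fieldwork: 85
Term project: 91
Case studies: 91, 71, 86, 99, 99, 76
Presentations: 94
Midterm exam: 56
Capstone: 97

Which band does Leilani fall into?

Proficient

Case studies: drop 71 → average of remaining 5 = 451/5 = 90.2
Weighted total:
  Homework 94 × 0.07 = 6.58
  Assignments 100 × 0.18 = 18
  Fieldwork 85 × 0.15 = 12.75
  Term project 91 × 0.09 = 8.19
  Case studies 90.2 × 0.06 = 5.412
  Presentations 94 × 0.19 = 17.86
  Midterm exam 56 × 0.2 = 11.2
  Capstone 97 × 0.06 = 5.82
Sum = 85.812
85.812 is ≥ 66 and < 90 → Proficient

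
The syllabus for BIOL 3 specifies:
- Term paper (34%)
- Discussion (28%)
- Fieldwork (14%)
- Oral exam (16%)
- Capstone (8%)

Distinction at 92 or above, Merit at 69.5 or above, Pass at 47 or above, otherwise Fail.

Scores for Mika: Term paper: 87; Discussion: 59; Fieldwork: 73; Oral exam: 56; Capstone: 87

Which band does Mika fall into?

Merit

Weighted total:
  Term paper 87 × 0.34 = 29.58
  Discussion 59 × 0.28 = 16.52
  Fieldwork 73 × 0.14 = 10.22
  Oral exam 56 × 0.16 = 8.96
  Capstone 87 × 0.08 = 6.96
Sum = 72.24
72.24 is ≥ 69.5 and < 92 → Merit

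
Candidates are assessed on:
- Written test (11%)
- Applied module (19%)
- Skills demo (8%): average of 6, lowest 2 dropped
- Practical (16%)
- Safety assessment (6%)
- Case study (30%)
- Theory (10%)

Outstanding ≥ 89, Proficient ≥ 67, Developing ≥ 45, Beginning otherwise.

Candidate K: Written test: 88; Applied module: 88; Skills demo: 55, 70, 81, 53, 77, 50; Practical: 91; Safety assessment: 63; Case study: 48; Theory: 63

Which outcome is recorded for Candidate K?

Proficient

Skills demo: drop 50, 53 → average of remaining 4 = 283/4 = 70.75
Weighted total:
  Written test 88 × 0.11 = 9.68
  Applied module 88 × 0.19 = 16.72
  Skills demo 70.75 × 0.08 = 5.66
  Practical 91 × 0.16 = 14.56
  Safety assessment 63 × 0.06 = 3.78
  Case study 48 × 0.3 = 14.4
  Theory 63 × 0.1 = 6.3
Sum = 71.1
71.1 is ≥ 67 and < 89 → Proficient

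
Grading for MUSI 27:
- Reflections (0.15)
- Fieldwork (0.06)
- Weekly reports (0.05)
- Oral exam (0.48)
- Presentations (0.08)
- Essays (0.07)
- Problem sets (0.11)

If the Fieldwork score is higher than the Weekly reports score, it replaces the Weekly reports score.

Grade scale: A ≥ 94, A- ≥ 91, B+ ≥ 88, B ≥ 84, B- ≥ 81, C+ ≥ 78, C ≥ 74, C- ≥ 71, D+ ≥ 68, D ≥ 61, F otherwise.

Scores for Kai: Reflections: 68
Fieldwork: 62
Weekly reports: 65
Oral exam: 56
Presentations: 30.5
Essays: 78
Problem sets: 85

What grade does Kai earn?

D

Fieldwork (62) ≤ Weekly reports (65), so Weekly reports stays at 65.
Weighted total:
  Reflections 68 × 0.15 = 10.2
  Fieldwork 62 × 0.06 = 3.72
  Weekly reports 65 × 0.05 = 3.25
  Oral exam 56 × 0.48 = 26.88
  Presentations 30.5 × 0.08 = 2.44
  Essays 78 × 0.07 = 5.46
  Problem sets 85 × 0.11 = 9.35
Sum = 61.3
61.3 is ≥ 61 and < 68 → D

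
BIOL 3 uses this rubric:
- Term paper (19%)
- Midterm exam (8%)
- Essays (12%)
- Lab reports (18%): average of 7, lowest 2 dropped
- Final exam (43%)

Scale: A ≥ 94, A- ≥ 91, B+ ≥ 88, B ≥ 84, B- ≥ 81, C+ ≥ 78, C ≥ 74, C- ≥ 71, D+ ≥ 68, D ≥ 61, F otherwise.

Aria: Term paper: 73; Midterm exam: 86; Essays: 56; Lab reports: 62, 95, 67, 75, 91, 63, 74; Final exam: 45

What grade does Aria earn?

D

Lab reports: drop 62, 63 → average of remaining 5 = 402/5 = 80.4
Weighted total:
  Term paper 73 × 0.19 = 13.87
  Midterm exam 86 × 0.08 = 6.88
  Essays 56 × 0.12 = 6.72
  Lab reports 80.4 × 0.18 = 14.472
  Final exam 45 × 0.43 = 19.35
Sum = 61.292
61.292 is ≥ 61 and < 68 → D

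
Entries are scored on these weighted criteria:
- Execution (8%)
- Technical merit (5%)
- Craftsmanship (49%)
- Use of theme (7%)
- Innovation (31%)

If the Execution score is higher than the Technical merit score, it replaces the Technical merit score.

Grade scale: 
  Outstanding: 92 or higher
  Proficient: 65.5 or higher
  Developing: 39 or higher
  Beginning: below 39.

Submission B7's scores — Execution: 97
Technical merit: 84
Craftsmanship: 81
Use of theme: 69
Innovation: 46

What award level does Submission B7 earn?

Execution (97) > Technical merit (84), so Technical merit counts as 97.
Weighted total:
  Execution 97 × 0.08 = 7.76
  Technical merit 97 × 0.05 = 4.85
  Craftsmanship 81 × 0.49 = 39.69
  Use of theme 69 × 0.07 = 4.83
  Innovation 46 × 0.31 = 14.26
Sum = 71.39
71.39 is ≥ 65.5 and < 92 → Proficient

Proficient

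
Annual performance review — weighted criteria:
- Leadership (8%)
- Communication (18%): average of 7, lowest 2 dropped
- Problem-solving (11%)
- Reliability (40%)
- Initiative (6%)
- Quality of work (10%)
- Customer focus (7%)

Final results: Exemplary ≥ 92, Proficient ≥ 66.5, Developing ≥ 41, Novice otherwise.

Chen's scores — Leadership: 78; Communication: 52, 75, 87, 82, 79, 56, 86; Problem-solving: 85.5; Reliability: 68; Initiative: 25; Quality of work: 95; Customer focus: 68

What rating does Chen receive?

Proficient

Communication: drop 52, 56 → average of remaining 5 = 409/5 = 81.8
Weighted total:
  Leadership 78 × 0.08 = 6.24
  Communication 81.8 × 0.18 = 14.724
  Problem-solving 85.5 × 0.11 = 9.405
  Reliability 68 × 0.4 = 27.2
  Initiative 25 × 0.06 = 1.5
  Quality of work 95 × 0.1 = 9.5
  Customer focus 68 × 0.07 = 4.76
Sum = 73.329
73.329 is ≥ 66.5 and < 92 → Proficient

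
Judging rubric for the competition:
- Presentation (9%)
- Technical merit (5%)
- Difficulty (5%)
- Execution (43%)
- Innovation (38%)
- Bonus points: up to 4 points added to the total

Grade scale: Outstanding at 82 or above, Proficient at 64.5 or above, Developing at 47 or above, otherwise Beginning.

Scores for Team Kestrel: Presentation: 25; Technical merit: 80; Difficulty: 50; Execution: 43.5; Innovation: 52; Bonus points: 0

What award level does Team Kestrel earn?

Weighted total:
  Presentation 25 × 0.09 = 2.25
  Technical merit 80 × 0.05 = 4
  Difficulty 50 × 0.05 = 2.5
  Execution 43.5 × 0.43 = 18.705
  Innovation 52 × 0.38 = 19.76
Sum = 47.215
Bonus points: 47.215 + 0 = 47.215
47.215 is ≥ 47 and < 64.5 → Developing

Developing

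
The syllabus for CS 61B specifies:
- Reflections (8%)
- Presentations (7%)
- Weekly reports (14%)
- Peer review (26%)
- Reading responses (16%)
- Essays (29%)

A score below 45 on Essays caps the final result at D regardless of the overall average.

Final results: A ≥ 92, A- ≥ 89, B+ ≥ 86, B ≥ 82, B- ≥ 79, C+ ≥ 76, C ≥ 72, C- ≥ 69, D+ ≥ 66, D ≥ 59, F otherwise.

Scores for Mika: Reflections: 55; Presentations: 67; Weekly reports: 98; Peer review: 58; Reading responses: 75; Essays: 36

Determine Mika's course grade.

Essays score 36 < 45: minimum not met.
Weighted total:
  Reflections 55 × 0.08 = 4.4
  Presentations 67 × 0.07 = 4.69
  Weekly reports 98 × 0.14 = 13.72
  Peer review 58 × 0.26 = 15.08
  Reading responses 75 × 0.16 = 12
  Essays 36 × 0.29 = 10.44
Sum = 60.33
60.33 would be D; cap at D applies → D.

D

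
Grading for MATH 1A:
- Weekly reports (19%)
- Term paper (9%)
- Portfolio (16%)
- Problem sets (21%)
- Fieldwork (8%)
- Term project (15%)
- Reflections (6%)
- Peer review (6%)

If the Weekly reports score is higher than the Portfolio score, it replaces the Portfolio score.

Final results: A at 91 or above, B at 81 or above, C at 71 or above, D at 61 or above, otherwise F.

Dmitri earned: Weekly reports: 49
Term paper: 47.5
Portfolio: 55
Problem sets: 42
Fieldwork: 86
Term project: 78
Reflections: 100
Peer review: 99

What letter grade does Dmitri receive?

D

Weekly reports (49) ≤ Portfolio (55), so Portfolio stays at 55.
Weighted total:
  Weekly reports 49 × 0.19 = 9.31
  Term paper 47.5 × 0.09 = 4.275
  Portfolio 55 × 0.16 = 8.8
  Problem sets 42 × 0.21 = 8.82
  Fieldwork 86 × 0.08 = 6.88
  Term project 78 × 0.15 = 11.7
  Reflections 100 × 0.06 = 6
  Peer review 99 × 0.06 = 5.94
Sum = 61.725
61.725 is ≥ 61 and < 71 → D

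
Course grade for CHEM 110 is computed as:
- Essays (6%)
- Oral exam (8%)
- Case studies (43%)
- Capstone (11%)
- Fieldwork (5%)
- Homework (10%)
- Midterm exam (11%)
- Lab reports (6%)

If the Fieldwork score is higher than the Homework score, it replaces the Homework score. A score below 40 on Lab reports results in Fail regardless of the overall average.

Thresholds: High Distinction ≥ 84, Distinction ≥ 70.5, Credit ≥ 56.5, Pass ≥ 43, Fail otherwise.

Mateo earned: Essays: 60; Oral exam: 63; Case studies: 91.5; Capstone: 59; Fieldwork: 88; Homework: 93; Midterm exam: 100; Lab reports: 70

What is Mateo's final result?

Distinction

Fieldwork (88) ≤ Homework (93), so Homework stays at 93.
Lab reports score 70 ≥ 40: minimum met.
Weighted total:
  Essays 60 × 0.06 = 3.6
  Oral exam 63 × 0.08 = 5.04
  Case studies 91.5 × 0.43 = 39.345
  Capstone 59 × 0.11 = 6.49
  Fieldwork 88 × 0.05 = 4.4
  Homework 93 × 0.1 = 9.3
  Midterm exam 100 × 0.11 = 11
  Lab reports 70 × 0.06 = 4.2
Sum = 83.375
83.375 is ≥ 70.5 and < 84 → Distinction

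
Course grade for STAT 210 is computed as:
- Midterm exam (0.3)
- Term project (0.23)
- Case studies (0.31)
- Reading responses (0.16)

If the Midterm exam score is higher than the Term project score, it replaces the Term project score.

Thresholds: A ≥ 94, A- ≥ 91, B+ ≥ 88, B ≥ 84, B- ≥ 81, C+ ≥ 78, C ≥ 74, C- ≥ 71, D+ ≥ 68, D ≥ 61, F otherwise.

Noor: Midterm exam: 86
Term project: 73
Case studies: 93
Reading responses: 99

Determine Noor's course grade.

B+

Midterm exam (86) > Term project (73), so Term project counts as 86.
Weighted total:
  Midterm exam 86 × 0.3 = 25.8
  Term project 86 × 0.23 = 19.78
  Case studies 93 × 0.31 = 28.83
  Reading responses 99 × 0.16 = 15.84
Sum = 90.25
90.25 is ≥ 88 and < 91 → B+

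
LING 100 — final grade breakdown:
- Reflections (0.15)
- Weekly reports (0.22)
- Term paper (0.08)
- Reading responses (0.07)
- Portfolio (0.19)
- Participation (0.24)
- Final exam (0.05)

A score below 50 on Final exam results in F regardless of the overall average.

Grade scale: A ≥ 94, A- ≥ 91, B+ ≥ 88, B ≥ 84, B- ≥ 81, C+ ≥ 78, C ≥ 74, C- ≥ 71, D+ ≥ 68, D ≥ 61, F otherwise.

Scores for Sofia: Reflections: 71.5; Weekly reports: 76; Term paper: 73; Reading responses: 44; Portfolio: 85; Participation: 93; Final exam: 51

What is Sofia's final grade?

Final exam score 51 ≥ 50: minimum met.
Weighted total:
  Reflections 71.5 × 0.15 = 10.725
  Weekly reports 76 × 0.22 = 16.72
  Term paper 73 × 0.08 = 5.84
  Reading responses 44 × 0.07 = 3.08
  Portfolio 85 × 0.19 = 16.15
  Participation 93 × 0.24 = 22.32
  Final exam 51 × 0.05 = 2.55
Sum = 77.385
77.385 is ≥ 74 and < 78 → C

C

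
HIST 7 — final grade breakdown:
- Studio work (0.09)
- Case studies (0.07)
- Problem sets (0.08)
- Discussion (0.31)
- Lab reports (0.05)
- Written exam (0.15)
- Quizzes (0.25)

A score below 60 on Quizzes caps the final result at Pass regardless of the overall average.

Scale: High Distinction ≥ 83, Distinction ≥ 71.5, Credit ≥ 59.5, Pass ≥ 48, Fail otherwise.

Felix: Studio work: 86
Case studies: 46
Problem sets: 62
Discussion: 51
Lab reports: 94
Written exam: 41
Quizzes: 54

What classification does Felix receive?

Pass

Quizzes score 54 < 60: minimum not met.
Weighted total:
  Studio work 86 × 0.09 = 7.74
  Case studies 46 × 0.07 = 3.22
  Problem sets 62 × 0.08 = 4.96
  Discussion 51 × 0.31 = 15.81
  Lab reports 94 × 0.05 = 4.7
  Written exam 41 × 0.15 = 6.15
  Quizzes 54 × 0.25 = 13.5
Sum = 56.08
56.08 would be Pass; cap at Pass applies → Pass.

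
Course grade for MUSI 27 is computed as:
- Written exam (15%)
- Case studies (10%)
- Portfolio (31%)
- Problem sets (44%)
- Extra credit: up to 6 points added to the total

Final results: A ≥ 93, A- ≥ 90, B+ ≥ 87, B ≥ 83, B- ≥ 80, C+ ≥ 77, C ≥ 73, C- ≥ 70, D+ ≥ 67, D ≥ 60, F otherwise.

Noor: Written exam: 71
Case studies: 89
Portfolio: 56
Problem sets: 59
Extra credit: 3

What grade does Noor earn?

D

Weighted total:
  Written exam 71 × 0.15 = 10.65
  Case studies 89 × 0.1 = 8.9
  Portfolio 56 × 0.31 = 17.36
  Problem sets 59 × 0.44 = 25.96
Sum = 62.87
Extra credit: 62.87 + 3 = 65.87
65.87 is ≥ 60 and < 67 → D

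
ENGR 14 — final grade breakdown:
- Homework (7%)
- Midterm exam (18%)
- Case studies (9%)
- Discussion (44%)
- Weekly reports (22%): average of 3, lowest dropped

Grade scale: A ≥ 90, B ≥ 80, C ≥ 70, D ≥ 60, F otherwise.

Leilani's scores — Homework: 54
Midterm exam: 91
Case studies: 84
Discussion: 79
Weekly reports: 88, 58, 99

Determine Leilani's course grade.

Weekly reports: drop 58 → average of remaining 2 = 187/2 = 93.5
Weighted total:
  Homework 54 × 0.07 = 3.78
  Midterm exam 91 × 0.18 = 16.38
  Case studies 84 × 0.09 = 7.56
  Discussion 79 × 0.44 = 34.76
  Weekly reports 93.5 × 0.22 = 20.57
Sum = 83.05
83.05 is ≥ 80 and < 90 → B

B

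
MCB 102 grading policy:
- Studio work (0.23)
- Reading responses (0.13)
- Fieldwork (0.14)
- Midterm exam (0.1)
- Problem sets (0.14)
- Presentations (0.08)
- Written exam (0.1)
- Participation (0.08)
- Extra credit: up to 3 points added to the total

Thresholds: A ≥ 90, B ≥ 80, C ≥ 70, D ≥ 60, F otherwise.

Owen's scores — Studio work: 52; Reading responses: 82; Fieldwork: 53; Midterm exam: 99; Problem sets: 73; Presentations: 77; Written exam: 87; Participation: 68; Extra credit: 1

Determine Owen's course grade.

C

Weighted total:
  Studio work 52 × 0.23 = 11.96
  Reading responses 82 × 0.13 = 10.66
  Fieldwork 53 × 0.14 = 7.42
  Midterm exam 99 × 0.1 = 9.9
  Problem sets 73 × 0.14 = 10.22
  Presentations 77 × 0.08 = 6.16
  Written exam 87 × 0.1 = 8.7
  Participation 68 × 0.08 = 5.44
Sum = 70.46
Extra credit: 70.46 + 1 = 71.46
71.46 is ≥ 70 and < 80 → C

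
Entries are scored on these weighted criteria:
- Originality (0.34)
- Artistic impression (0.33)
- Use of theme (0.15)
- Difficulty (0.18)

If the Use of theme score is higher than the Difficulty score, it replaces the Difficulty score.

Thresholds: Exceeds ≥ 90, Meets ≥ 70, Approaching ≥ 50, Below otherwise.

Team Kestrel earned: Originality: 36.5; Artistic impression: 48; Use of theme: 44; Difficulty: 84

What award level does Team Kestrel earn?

Below

Use of theme (44) ≤ Difficulty (84), so Difficulty stays at 84.
Weighted total:
  Originality 36.5 × 0.34 = 12.41
  Artistic impression 48 × 0.33 = 15.84
  Use of theme 44 × 0.15 = 6.6
  Difficulty 84 × 0.18 = 15.12
Sum = 49.97
49.97 < 50 → Below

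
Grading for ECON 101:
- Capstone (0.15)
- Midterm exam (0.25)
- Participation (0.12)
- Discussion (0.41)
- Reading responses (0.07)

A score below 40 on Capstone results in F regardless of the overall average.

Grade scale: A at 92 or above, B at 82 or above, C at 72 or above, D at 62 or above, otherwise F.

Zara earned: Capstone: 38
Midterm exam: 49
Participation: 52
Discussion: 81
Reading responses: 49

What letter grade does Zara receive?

Capstone score 38 < 40: minimum not met.
Weighted total:
  Capstone 38 × 0.15 = 5.7
  Midterm exam 49 × 0.25 = 12.25
  Participation 52 × 0.12 = 6.24
  Discussion 81 × 0.41 = 33.21
  Reading responses 49 × 0.07 = 3.43
Sum = 60.83
Because the Capstone minimum was not met, the result is F.

F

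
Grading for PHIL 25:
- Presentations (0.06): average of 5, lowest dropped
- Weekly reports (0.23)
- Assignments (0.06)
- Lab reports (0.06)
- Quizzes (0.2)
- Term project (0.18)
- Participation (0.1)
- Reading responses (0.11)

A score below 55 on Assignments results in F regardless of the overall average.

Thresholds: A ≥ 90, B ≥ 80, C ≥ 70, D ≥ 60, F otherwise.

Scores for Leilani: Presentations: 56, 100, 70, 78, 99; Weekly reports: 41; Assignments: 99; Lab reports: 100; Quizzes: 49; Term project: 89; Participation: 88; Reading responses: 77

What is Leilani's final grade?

Presentations: drop 56 → average of remaining 4 = 347/4 = 86.75
Assignments score 99 ≥ 55: minimum met.
Weighted total:
  Presentations 86.75 × 0.06 = 5.205
  Weekly reports 41 × 0.23 = 9.43
  Assignments 99 × 0.06 = 5.94
  Lab reports 100 × 0.06 = 6
  Quizzes 49 × 0.2 = 9.8
  Term project 89 × 0.18 = 16.02
  Participation 88 × 0.1 = 8.8
  Reading responses 77 × 0.11 = 8.47
Sum = 69.665
69.665 is ≥ 60 and < 70 → D

D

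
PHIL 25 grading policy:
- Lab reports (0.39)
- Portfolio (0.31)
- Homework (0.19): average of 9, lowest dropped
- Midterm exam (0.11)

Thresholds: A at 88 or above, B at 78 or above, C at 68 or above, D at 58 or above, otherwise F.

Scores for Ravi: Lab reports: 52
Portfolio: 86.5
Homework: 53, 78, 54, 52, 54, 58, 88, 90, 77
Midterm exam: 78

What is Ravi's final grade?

C

Homework: drop 52 → average of remaining 8 = 552/8 = 69
Weighted total:
  Lab reports 52 × 0.39 = 20.28
  Portfolio 86.5 × 0.31 = 26.815
  Homework 69 × 0.19 = 13.11
  Midterm exam 78 × 0.11 = 8.58
Sum = 68.785
68.785 is ≥ 68 and < 78 → C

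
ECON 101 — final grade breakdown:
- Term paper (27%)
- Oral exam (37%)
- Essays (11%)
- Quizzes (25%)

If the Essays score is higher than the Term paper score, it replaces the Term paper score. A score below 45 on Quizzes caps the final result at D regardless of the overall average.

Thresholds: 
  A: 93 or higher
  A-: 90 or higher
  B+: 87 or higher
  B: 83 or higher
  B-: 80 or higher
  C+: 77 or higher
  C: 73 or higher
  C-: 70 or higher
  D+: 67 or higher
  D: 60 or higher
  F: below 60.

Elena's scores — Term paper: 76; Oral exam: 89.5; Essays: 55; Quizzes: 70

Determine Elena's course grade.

C+

Essays (55) ≤ Term paper (76), so Term paper stays at 76.
Quizzes score 70 ≥ 45: minimum met.
Weighted total:
  Term paper 76 × 0.27 = 20.52
  Oral exam 89.5 × 0.37 = 33.115
  Essays 55 × 0.11 = 6.05
  Quizzes 70 × 0.25 = 17.5
Sum = 77.185
77.185 is ≥ 77 and < 80 → C+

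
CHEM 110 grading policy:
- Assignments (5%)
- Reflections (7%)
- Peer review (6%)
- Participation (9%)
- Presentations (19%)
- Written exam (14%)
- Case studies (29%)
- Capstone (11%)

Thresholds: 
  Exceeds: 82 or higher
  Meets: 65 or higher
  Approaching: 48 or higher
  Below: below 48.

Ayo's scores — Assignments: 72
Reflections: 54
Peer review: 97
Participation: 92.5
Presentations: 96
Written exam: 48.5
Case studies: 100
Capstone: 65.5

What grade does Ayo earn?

Weighted total:
  Assignments 72 × 0.05 = 3.6
  Reflections 54 × 0.07 = 3.78
  Peer review 97 × 0.06 = 5.82
  Participation 92.5 × 0.09 = 8.325
  Presentations 96 × 0.19 = 18.24
  Written exam 48.5 × 0.14 = 6.79
  Case studies 100 × 0.29 = 29
  Capstone 65.5 × 0.11 = 7.205
Sum = 82.76
82.76 ≥ 82 → Exceeds

Exceeds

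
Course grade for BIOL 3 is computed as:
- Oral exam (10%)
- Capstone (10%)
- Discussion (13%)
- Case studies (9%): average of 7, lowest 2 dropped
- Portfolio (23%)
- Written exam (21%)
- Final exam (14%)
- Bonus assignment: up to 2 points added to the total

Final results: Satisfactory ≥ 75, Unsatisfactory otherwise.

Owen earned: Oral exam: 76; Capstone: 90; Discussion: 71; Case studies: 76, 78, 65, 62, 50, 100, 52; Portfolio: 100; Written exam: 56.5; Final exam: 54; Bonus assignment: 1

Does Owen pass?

Case studies: drop 50, 52 → average of remaining 5 = 381/5 = 76.2
Weighted total:
  Oral exam 76 × 0.1 = 7.6
  Capstone 90 × 0.1 = 9
  Discussion 71 × 0.13 = 9.23
  Case studies 76.2 × 0.09 = 6.858
  Portfolio 100 × 0.23 = 23
  Written exam 56.5 × 0.21 = 11.865
  Final exam 54 × 0.14 = 7.56
Sum = 75.113
Bonus assignment: 75.113 + 1 = 76.113
76.113 ≥ 75 → Satisfactory

Satisfactory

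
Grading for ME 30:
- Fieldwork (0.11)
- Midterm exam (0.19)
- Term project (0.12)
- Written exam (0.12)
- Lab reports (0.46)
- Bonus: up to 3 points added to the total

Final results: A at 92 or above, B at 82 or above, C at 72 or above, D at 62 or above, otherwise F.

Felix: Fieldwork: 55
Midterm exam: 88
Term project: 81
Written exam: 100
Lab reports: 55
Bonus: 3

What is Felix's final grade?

Weighted total:
  Fieldwork 55 × 0.11 = 6.05
  Midterm exam 88 × 0.19 = 16.72
  Term project 81 × 0.12 = 9.72
  Written exam 100 × 0.12 = 12
  Lab reports 55 × 0.46 = 25.3
Sum = 69.79
Bonus: 69.79 + 3 = 72.79
72.79 is ≥ 72 and < 82 → C

C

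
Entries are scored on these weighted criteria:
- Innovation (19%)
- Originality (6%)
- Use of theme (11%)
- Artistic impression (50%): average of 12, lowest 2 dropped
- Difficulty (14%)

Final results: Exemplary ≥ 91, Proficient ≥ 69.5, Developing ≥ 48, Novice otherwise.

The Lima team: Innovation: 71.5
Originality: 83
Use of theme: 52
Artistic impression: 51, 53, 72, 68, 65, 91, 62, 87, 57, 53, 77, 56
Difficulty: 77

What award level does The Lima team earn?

Developing

Artistic impression: drop 51, 53 → average of remaining 10 = 688/10 = 68.8
Weighted total:
  Innovation 71.5 × 0.19 = 13.585
  Originality 83 × 0.06 = 4.98
  Use of theme 52 × 0.11 = 5.72
  Artistic impression 68.8 × 0.5 = 34.4
  Difficulty 77 × 0.14 = 10.78
Sum = 69.465
69.465 is ≥ 48 and < 69.5 → Developing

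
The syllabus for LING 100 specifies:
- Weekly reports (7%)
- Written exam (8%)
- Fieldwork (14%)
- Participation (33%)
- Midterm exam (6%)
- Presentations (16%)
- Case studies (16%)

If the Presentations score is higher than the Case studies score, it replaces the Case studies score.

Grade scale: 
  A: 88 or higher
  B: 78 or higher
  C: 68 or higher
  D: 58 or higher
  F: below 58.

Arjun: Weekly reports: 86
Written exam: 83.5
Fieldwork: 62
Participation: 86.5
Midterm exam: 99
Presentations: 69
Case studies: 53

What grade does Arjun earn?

Presentations (69) > Case studies (53), so Case studies counts as 69.
Weighted total:
  Weekly reports 86 × 0.07 = 6.02
  Written exam 83.5 × 0.08 = 6.68
  Fieldwork 62 × 0.14 = 8.68
  Participation 86.5 × 0.33 = 28.545
  Midterm exam 99 × 0.06 = 5.94
  Presentations 69 × 0.16 = 11.04
  Case studies 69 × 0.16 = 11.04
Sum = 77.945
77.945 is ≥ 68 and < 78 → C

C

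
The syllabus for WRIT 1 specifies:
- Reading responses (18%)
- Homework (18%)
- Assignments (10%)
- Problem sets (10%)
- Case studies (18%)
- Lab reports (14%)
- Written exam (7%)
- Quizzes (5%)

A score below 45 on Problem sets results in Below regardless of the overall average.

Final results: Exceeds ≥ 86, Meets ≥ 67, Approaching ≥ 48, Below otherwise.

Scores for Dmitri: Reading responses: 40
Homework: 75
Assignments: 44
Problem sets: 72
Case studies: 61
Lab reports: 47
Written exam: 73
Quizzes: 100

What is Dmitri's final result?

Problem sets score 72 ≥ 45: minimum met.
Weighted total:
  Reading responses 40 × 0.18 = 7.2
  Homework 75 × 0.18 = 13.5
  Assignments 44 × 0.1 = 4.4
  Problem sets 72 × 0.1 = 7.2
  Case studies 61 × 0.18 = 10.98
  Lab reports 47 × 0.14 = 6.58
  Written exam 73 × 0.07 = 5.11
  Quizzes 100 × 0.05 = 5
Sum = 59.97
59.97 is ≥ 48 and < 67 → Approaching

Approaching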